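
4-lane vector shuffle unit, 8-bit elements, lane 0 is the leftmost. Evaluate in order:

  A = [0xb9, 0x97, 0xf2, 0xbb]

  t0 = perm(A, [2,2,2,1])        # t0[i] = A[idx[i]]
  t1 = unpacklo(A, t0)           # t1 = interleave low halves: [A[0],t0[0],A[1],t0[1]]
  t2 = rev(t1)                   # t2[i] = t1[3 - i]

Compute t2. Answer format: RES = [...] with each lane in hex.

t0 = [0xf2, 0xf2, 0xf2, 0x97]
t1 = [0xb9, 0xf2, 0x97, 0xf2]
t2 = [0xf2, 0x97, 0xf2, 0xb9]

RES = [0xf2, 0x97, 0xf2, 0xb9]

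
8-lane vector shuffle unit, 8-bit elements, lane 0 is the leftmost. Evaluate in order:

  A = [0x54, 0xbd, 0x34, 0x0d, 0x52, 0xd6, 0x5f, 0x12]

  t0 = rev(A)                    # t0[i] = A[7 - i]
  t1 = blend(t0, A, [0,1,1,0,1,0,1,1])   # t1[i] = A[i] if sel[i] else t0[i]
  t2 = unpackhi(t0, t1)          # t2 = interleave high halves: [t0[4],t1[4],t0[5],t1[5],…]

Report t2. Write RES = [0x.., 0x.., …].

RES = [0x0d, 0x52, 0x34, 0x34, 0xbd, 0x5f, 0x54, 0x12]

→ t0 |12|5f|d6|52|0d|34|bd|54|
→ t1 |12|bd|34|52|52|34|5f|12|
→ t2 |0d|52|34|34|bd|5f|54|12|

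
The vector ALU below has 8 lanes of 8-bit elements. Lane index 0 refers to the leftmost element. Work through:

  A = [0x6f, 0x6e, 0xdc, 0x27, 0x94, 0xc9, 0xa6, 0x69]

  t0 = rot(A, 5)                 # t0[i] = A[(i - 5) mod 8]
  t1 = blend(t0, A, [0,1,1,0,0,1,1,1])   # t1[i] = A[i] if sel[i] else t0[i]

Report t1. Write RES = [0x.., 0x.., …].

t0 = [0x27, 0x94, 0xc9, 0xa6, 0x69, 0x6f, 0x6e, 0xdc]
t1 = [0x27, 0x6e, 0xdc, 0xa6, 0x69, 0xc9, 0xa6, 0x69]

RES = [0x27, 0x6e, 0xdc, 0xa6, 0x69, 0xc9, 0xa6, 0x69]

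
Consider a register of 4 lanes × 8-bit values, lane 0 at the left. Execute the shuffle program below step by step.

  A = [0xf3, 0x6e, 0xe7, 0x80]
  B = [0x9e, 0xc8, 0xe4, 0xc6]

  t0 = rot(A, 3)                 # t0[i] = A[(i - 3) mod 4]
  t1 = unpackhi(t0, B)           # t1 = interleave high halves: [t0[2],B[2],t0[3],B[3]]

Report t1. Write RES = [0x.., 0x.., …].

  t0: 6e e7 80 f3
  t1: 80 e4 f3 c6

RES = [ 0x80  0xe4  0xf3  0xc6 ]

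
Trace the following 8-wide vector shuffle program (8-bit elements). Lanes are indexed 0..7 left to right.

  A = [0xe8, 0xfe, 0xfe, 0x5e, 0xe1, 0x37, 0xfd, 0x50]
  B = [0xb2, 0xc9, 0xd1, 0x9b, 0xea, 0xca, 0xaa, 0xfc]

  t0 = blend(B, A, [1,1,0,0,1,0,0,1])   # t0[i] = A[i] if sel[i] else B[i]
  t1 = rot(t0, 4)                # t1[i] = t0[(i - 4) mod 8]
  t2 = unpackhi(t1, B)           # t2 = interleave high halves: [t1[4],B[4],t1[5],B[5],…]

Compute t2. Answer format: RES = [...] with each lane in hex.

RES = [0xe8, 0xea, 0xfe, 0xca, 0xd1, 0xaa, 0x9b, 0xfc]

  t0: e8 fe d1 9b e1 ca aa 50
  t1: e1 ca aa 50 e8 fe d1 9b
  t2: e8 ea fe ca d1 aa 9b fc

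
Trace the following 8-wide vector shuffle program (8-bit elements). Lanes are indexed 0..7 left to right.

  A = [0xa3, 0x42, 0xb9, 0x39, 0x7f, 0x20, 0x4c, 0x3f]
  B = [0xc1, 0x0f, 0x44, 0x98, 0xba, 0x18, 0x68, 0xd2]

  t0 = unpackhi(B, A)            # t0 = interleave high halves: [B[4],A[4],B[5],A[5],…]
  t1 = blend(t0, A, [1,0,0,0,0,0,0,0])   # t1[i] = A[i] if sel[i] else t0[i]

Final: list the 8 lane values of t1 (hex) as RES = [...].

→ t0 |ba|7f|18|20|68|4c|d2|3f|
→ t1 |a3|7f|18|20|68|4c|d2|3f|

RES = [0xa3, 0x7f, 0x18, 0x20, 0x68, 0x4c, 0xd2, 0x3f]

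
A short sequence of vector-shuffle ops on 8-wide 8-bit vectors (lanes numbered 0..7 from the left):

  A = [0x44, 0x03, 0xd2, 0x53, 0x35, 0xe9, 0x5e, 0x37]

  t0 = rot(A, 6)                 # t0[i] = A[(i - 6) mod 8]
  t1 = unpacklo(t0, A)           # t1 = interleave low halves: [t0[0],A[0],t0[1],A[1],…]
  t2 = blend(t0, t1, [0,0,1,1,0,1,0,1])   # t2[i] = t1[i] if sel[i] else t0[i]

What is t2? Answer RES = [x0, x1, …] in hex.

RES = [ 0xd2  0x53  0x53  0x03  0x5e  0xd2  0x44  0x53 ]

t0 = [0xd2, 0x53, 0x35, 0xe9, 0x5e, 0x37, 0x44, 0x03]
t1 = [0xd2, 0x44, 0x53, 0x03, 0x35, 0xd2, 0xe9, 0x53]
t2 = [0xd2, 0x53, 0x53, 0x03, 0x5e, 0xd2, 0x44, 0x53]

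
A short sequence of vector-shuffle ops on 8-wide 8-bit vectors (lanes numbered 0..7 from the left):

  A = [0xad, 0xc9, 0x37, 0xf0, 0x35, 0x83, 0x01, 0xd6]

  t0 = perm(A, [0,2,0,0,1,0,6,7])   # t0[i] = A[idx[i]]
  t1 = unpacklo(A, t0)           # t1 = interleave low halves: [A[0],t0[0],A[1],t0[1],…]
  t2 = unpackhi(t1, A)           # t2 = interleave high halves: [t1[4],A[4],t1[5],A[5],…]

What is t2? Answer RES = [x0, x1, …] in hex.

t0 = [0xad, 0x37, 0xad, 0xad, 0xc9, 0xad, 0x01, 0xd6]
t1 = [0xad, 0xad, 0xc9, 0x37, 0x37, 0xad, 0xf0, 0xad]
t2 = [0x37, 0x35, 0xad, 0x83, 0xf0, 0x01, 0xad, 0xd6]

RES = [ 0x37  0x35  0xad  0x83  0xf0  0x01  0xad  0xd6 ]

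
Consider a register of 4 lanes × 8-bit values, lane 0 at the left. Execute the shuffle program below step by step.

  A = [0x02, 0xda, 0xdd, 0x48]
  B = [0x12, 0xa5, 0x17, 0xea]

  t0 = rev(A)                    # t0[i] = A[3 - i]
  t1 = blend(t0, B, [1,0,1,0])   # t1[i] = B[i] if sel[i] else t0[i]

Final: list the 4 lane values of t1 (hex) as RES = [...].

t0 = [0x48, 0xdd, 0xda, 0x02]
t1 = [0x12, 0xdd, 0x17, 0x02]

RES = [ 0x12  0xdd  0x17  0x02 ]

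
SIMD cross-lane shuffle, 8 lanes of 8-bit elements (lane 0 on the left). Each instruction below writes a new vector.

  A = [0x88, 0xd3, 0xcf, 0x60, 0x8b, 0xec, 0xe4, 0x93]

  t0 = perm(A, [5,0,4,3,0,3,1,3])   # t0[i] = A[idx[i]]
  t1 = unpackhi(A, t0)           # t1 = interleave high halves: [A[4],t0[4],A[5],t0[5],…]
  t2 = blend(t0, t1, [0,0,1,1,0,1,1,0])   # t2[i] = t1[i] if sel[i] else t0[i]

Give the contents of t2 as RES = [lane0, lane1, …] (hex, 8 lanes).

t0 = [0xec, 0x88, 0x8b, 0x60, 0x88, 0x60, 0xd3, 0x60]
t1 = [0x8b, 0x88, 0xec, 0x60, 0xe4, 0xd3, 0x93, 0x60]
t2 = [0xec, 0x88, 0xec, 0x60, 0x88, 0xd3, 0x93, 0x60]

RES = [0xec, 0x88, 0xec, 0x60, 0x88, 0xd3, 0x93, 0x60]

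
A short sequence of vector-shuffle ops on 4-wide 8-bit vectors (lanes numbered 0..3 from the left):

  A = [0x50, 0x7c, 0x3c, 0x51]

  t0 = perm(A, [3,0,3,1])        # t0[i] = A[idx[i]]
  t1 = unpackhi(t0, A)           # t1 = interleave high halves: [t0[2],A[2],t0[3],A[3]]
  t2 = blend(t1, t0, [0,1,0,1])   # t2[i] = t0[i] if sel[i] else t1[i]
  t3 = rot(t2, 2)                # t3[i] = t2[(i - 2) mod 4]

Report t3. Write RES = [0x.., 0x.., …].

RES = [0x7c, 0x7c, 0x51, 0x50]

t0 = [0x51, 0x50, 0x51, 0x7c]
t1 = [0x51, 0x3c, 0x7c, 0x51]
t2 = [0x51, 0x50, 0x7c, 0x7c]
t3 = [0x7c, 0x7c, 0x51, 0x50]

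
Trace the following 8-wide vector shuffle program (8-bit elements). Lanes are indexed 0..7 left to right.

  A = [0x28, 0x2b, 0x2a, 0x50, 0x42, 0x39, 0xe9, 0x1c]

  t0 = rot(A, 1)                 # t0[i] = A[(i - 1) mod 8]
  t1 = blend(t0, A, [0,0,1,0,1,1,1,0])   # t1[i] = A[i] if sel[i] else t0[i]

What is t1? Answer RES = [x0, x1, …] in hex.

→ t0 |1c|28|2b|2a|50|42|39|e9|
→ t1 |1c|28|2a|2a|42|39|e9|e9|

RES = [ 0x1c  0x28  0x2a  0x2a  0x42  0x39  0xe9  0xe9 ]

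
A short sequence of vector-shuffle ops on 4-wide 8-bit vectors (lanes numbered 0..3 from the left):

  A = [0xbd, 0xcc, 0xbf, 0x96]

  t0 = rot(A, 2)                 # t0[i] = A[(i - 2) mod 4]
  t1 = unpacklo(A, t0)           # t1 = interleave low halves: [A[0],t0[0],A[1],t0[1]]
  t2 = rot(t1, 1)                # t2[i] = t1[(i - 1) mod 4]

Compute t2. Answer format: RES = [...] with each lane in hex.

  t0: bf 96 bd cc
  t1: bd bf cc 96
  t2: 96 bd bf cc

RES = [0x96, 0xbd, 0xbf, 0xcc]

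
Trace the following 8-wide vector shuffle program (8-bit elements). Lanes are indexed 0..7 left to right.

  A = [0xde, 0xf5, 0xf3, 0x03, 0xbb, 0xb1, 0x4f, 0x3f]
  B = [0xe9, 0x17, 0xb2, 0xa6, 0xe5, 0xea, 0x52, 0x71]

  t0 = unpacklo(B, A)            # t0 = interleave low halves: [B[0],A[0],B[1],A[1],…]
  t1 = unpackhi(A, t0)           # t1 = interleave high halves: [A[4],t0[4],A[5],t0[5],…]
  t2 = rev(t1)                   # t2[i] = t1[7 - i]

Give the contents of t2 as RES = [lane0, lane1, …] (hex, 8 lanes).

t0 = [0xe9, 0xde, 0x17, 0xf5, 0xb2, 0xf3, 0xa6, 0x03]
t1 = [0xbb, 0xb2, 0xb1, 0xf3, 0x4f, 0xa6, 0x3f, 0x03]
t2 = [0x03, 0x3f, 0xa6, 0x4f, 0xf3, 0xb1, 0xb2, 0xbb]

RES = [0x03, 0x3f, 0xa6, 0x4f, 0xf3, 0xb1, 0xb2, 0xbb]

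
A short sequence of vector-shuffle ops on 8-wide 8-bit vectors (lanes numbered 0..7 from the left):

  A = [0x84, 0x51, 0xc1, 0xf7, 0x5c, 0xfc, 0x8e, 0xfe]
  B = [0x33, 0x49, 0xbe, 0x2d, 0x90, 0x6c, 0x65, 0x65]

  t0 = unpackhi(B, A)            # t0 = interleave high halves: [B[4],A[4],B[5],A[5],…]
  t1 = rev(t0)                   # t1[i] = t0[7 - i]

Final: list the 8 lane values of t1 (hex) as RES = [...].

RES = [ 0xfe  0x65  0x8e  0x65  0xfc  0x6c  0x5c  0x90 ]

→ t0 |90|5c|6c|fc|65|8e|65|fe|
→ t1 |fe|65|8e|65|fc|6c|5c|90|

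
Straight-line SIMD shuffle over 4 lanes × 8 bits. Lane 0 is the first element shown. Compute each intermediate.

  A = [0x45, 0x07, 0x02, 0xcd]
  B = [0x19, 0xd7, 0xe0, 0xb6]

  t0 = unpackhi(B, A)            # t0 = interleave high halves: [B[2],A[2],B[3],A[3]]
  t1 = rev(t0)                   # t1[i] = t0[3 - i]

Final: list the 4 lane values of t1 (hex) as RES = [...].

RES = [0xcd, 0xb6, 0x02, 0xe0]

→ t0 |e0|02|b6|cd|
→ t1 |cd|b6|02|e0|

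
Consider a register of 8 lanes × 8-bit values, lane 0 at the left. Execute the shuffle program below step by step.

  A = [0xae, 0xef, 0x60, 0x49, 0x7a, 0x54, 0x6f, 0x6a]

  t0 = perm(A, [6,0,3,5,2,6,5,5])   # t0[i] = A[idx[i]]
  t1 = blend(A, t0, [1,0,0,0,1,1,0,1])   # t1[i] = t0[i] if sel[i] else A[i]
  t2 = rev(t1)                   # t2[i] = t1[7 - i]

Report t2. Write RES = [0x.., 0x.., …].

RES = [ 0x54  0x6f  0x6f  0x60  0x49  0x60  0xef  0x6f ]

t0 = [0x6f, 0xae, 0x49, 0x54, 0x60, 0x6f, 0x54, 0x54]
t1 = [0x6f, 0xef, 0x60, 0x49, 0x60, 0x6f, 0x6f, 0x54]
t2 = [0x54, 0x6f, 0x6f, 0x60, 0x49, 0x60, 0xef, 0x6f]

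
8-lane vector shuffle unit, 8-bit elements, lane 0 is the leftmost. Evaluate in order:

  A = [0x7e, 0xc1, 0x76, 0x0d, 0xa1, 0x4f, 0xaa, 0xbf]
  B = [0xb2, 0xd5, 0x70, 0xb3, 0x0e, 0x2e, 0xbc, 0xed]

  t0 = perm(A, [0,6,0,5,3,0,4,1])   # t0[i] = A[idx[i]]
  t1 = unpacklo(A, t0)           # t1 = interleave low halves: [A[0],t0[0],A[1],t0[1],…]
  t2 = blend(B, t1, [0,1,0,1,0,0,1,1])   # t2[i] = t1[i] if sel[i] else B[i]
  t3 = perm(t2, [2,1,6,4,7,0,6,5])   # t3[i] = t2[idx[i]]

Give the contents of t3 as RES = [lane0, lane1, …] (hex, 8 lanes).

→ t0 |7e|aa|7e|4f|0d|7e|a1|c1|
→ t1 |7e|7e|c1|aa|76|7e|0d|4f|
→ t2 |b2|7e|70|aa|0e|2e|0d|4f|
→ t3 |70|7e|0d|0e|4f|b2|0d|2e|

RES = [0x70, 0x7e, 0x0d, 0x0e, 0x4f, 0xb2, 0x0d, 0x2e]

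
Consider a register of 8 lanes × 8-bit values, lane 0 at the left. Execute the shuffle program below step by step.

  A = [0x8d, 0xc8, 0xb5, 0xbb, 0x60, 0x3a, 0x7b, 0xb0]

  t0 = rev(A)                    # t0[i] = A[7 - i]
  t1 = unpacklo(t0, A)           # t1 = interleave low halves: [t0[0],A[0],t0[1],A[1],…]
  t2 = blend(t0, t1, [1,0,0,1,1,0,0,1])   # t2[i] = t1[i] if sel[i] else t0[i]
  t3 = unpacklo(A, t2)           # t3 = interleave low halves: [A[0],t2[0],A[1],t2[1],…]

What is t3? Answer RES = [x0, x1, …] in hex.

RES = [0x8d, 0xb0, 0xc8, 0x7b, 0xb5, 0x3a, 0xbb, 0xc8]

t0 = [0xb0, 0x7b, 0x3a, 0x60, 0xbb, 0xb5, 0xc8, 0x8d]
t1 = [0xb0, 0x8d, 0x7b, 0xc8, 0x3a, 0xb5, 0x60, 0xbb]
t2 = [0xb0, 0x7b, 0x3a, 0xc8, 0x3a, 0xb5, 0xc8, 0xbb]
t3 = [0x8d, 0xb0, 0xc8, 0x7b, 0xb5, 0x3a, 0xbb, 0xc8]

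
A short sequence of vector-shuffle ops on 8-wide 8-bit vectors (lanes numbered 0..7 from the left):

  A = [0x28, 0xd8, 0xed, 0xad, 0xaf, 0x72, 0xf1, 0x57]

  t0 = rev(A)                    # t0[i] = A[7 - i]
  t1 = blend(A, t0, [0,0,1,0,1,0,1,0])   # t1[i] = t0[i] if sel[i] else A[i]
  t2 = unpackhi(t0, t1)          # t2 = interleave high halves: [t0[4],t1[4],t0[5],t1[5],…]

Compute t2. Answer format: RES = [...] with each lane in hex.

RES = [0xad, 0xad, 0xed, 0x72, 0xd8, 0xd8, 0x28, 0x57]

→ t0 |57|f1|72|af|ad|ed|d8|28|
→ t1 |28|d8|72|ad|ad|72|d8|57|
→ t2 |ad|ad|ed|72|d8|d8|28|57|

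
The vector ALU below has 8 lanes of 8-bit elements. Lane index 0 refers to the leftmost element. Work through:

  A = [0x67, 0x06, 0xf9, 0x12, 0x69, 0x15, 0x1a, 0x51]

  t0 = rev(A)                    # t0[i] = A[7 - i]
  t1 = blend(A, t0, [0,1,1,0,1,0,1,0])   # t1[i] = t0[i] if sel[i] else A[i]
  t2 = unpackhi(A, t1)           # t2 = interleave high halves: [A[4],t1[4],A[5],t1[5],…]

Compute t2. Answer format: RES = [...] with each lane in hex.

RES = [0x69, 0x12, 0x15, 0x15, 0x1a, 0x06, 0x51, 0x51]

t0 = [0x51, 0x1a, 0x15, 0x69, 0x12, 0xf9, 0x06, 0x67]
t1 = [0x67, 0x1a, 0x15, 0x12, 0x12, 0x15, 0x06, 0x51]
t2 = [0x69, 0x12, 0x15, 0x15, 0x1a, 0x06, 0x51, 0x51]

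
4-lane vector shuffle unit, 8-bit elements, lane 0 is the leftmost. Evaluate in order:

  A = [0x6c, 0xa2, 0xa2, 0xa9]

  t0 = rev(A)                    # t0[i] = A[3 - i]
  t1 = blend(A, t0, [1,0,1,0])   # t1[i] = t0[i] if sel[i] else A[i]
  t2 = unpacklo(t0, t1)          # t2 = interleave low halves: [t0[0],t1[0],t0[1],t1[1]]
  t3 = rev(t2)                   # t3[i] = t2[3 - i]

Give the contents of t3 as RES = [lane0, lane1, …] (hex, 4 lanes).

RES = [ 0xa2  0xa2  0xa9  0xa9 ]

  t0: a9 a2 a2 6c
  t1: a9 a2 a2 a9
  t2: a9 a9 a2 a2
  t3: a2 a2 a9 a9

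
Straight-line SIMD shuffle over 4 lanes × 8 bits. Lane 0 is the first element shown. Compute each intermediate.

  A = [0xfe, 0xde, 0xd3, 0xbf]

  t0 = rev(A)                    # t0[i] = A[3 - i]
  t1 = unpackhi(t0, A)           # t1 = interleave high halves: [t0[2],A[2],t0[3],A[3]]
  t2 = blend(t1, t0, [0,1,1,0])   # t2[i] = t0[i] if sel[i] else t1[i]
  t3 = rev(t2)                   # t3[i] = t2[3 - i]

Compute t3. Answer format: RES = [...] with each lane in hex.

  t0: bf d3 de fe
  t1: de d3 fe bf
  t2: de d3 de bf
  t3: bf de d3 de

RES = [ 0xbf  0xde  0xd3  0xde ]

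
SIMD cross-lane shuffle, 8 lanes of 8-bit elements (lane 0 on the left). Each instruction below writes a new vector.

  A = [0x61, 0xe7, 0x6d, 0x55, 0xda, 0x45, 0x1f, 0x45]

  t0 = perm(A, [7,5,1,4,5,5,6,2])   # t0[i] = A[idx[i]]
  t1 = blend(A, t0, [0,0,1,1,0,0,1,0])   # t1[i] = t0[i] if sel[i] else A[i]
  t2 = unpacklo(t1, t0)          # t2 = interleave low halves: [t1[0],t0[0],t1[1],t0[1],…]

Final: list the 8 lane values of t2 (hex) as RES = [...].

RES = [ 0x61  0x45  0xe7  0x45  0xe7  0xe7  0xda  0xda ]

t0 = [0x45, 0x45, 0xe7, 0xda, 0x45, 0x45, 0x1f, 0x6d]
t1 = [0x61, 0xe7, 0xe7, 0xda, 0xda, 0x45, 0x1f, 0x45]
t2 = [0x61, 0x45, 0xe7, 0x45, 0xe7, 0xe7, 0xda, 0xda]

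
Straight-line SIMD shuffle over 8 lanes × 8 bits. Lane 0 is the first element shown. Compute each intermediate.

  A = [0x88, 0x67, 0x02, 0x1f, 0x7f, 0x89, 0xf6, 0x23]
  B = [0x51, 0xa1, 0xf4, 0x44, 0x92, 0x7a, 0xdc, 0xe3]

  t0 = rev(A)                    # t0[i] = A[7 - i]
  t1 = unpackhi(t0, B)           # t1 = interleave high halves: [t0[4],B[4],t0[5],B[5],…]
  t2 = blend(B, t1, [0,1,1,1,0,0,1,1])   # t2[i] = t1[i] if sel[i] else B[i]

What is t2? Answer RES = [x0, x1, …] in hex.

→ t0 |23|f6|89|7f|1f|02|67|88|
→ t1 |1f|92|02|7a|67|dc|88|e3|
→ t2 |51|92|02|7a|92|7a|88|e3|

RES = [0x51, 0x92, 0x02, 0x7a, 0x92, 0x7a, 0x88, 0xe3]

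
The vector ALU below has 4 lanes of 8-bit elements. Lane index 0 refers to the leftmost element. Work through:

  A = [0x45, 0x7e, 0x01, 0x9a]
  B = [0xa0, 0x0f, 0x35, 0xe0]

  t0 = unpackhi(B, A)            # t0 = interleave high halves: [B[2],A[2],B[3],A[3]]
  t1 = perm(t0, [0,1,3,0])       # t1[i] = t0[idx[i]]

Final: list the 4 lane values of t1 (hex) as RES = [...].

t0 = [0x35, 0x01, 0xe0, 0x9a]
t1 = [0x35, 0x01, 0x9a, 0x35]

RES = [0x35, 0x01, 0x9a, 0x35]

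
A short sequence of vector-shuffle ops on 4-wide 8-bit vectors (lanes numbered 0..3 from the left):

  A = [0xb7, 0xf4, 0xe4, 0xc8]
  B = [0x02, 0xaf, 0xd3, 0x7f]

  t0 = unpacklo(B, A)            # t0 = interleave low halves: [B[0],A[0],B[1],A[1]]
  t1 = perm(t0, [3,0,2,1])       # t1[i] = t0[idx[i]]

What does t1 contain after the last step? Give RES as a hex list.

RES = [0xf4, 0x02, 0xaf, 0xb7]

  t0: 02 b7 af f4
  t1: f4 02 af b7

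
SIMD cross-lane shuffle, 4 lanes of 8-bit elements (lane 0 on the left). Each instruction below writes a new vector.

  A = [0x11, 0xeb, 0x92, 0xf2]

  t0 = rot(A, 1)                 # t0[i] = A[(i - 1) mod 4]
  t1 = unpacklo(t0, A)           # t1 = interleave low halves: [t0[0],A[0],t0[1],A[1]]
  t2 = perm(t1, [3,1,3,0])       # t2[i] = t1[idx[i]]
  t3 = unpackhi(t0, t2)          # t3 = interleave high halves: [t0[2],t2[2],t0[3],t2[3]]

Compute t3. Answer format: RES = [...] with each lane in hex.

RES = [0xeb, 0xeb, 0x92, 0xf2]

→ t0 |f2|11|eb|92|
→ t1 |f2|11|11|eb|
→ t2 |eb|11|eb|f2|
→ t3 |eb|eb|92|f2|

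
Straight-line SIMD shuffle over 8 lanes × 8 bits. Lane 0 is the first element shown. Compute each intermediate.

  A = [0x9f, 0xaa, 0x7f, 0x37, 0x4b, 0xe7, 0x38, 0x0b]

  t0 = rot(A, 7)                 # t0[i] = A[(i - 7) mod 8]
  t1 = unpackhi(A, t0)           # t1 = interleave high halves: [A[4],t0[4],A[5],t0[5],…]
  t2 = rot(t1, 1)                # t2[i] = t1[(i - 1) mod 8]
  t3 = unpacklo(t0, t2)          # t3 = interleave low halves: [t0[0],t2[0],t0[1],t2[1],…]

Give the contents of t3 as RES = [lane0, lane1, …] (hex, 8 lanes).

→ t0 |aa|7f|37|4b|e7|38|0b|9f|
→ t1 |4b|e7|e7|38|38|0b|0b|9f|
→ t2 |9f|4b|e7|e7|38|38|0b|0b|
→ t3 |aa|9f|7f|4b|37|e7|4b|e7|

RES = [ 0xaa  0x9f  0x7f  0x4b  0x37  0xe7  0x4b  0xe7 ]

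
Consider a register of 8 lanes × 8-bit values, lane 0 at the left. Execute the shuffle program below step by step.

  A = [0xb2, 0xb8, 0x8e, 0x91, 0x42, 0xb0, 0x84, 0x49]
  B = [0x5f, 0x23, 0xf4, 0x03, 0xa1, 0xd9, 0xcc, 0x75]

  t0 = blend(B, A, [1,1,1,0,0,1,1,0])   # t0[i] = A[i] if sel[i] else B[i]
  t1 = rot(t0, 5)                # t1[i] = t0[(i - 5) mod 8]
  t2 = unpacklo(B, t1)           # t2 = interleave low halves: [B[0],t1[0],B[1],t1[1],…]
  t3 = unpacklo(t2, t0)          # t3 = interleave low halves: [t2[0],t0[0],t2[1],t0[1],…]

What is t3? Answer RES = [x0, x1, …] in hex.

RES = [ 0x5f  0xb2  0x03  0xb8  0x23  0x8e  0xa1  0x03 ]

  t0: b2 b8 8e 03 a1 b0 84 75
  t1: 03 a1 b0 84 75 b2 b8 8e
  t2: 5f 03 23 a1 f4 b0 03 84
  t3: 5f b2 03 b8 23 8e a1 03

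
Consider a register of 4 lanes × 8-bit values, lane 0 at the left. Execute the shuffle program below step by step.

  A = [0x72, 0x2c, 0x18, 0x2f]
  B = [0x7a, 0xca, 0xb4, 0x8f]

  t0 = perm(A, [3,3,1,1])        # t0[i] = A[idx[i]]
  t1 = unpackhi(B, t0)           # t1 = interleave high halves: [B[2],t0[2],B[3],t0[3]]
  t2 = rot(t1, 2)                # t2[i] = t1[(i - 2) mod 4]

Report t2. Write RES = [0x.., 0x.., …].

t0 = [0x2f, 0x2f, 0x2c, 0x2c]
t1 = [0xb4, 0x2c, 0x8f, 0x2c]
t2 = [0x8f, 0x2c, 0xb4, 0x2c]

RES = [ 0x8f  0x2c  0xb4  0x2c ]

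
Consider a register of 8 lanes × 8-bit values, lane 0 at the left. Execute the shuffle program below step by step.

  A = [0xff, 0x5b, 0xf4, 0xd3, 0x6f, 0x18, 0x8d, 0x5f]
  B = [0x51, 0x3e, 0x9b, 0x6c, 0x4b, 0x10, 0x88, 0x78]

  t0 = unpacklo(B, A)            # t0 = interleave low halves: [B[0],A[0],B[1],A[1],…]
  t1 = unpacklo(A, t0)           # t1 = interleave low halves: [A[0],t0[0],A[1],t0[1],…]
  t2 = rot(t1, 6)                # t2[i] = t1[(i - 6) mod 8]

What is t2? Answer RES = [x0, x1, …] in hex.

  t0: 51 ff 3e 5b 9b f4 6c d3
  t1: ff 51 5b ff f4 3e d3 5b
  t2: 5b ff f4 3e d3 5b ff 51

RES = [0x5b, 0xff, 0xf4, 0x3e, 0xd3, 0x5b, 0xff, 0x51]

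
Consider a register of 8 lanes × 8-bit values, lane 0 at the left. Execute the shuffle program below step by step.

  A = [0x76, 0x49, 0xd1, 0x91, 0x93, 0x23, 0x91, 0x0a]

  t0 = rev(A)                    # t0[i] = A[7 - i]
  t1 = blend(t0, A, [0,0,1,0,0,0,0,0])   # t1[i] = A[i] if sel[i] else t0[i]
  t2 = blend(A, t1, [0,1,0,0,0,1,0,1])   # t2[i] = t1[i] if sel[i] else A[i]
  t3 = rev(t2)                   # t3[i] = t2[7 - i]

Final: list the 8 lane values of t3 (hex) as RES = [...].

RES = [ 0x76  0x91  0xd1  0x93  0x91  0xd1  0x91  0x76 ]

→ t0 |0a|91|23|93|91|d1|49|76|
→ t1 |0a|91|d1|93|91|d1|49|76|
→ t2 |76|91|d1|91|93|d1|91|76|
→ t3 |76|91|d1|93|91|d1|91|76|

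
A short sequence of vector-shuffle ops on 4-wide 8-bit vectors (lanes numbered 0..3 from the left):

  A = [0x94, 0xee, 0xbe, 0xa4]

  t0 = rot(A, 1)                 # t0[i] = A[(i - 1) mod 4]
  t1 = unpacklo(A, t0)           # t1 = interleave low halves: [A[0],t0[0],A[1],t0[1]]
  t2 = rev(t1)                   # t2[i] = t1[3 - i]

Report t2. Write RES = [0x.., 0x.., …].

  t0: a4 94 ee be
  t1: 94 a4 ee 94
  t2: 94 ee a4 94

RES = [0x94, 0xee, 0xa4, 0x94]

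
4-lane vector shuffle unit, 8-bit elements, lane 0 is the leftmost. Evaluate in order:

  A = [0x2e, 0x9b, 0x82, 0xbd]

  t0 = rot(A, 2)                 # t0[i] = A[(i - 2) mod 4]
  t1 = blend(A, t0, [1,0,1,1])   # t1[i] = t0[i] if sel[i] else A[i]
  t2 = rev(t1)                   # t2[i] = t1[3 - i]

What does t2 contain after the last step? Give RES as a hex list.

t0 = [0x82, 0xbd, 0x2e, 0x9b]
t1 = [0x82, 0x9b, 0x2e, 0x9b]
t2 = [0x9b, 0x2e, 0x9b, 0x82]

RES = [ 0x9b  0x2e  0x9b  0x82 ]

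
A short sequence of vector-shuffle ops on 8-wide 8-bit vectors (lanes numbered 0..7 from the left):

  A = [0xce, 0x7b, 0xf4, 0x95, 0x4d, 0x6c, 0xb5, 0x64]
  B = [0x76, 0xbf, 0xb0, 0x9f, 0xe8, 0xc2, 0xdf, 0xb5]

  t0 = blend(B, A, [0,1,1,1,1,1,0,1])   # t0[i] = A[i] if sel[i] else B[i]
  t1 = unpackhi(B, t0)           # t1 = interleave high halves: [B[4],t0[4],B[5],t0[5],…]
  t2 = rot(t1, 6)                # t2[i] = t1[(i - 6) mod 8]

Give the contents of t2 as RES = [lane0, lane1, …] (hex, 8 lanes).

→ t0 |76|7b|f4|95|4d|6c|df|64|
→ t1 |e8|4d|c2|6c|df|df|b5|64|
→ t2 |c2|6c|df|df|b5|64|e8|4d|

RES = [ 0xc2  0x6c  0xdf  0xdf  0xb5  0x64  0xe8  0x4d ]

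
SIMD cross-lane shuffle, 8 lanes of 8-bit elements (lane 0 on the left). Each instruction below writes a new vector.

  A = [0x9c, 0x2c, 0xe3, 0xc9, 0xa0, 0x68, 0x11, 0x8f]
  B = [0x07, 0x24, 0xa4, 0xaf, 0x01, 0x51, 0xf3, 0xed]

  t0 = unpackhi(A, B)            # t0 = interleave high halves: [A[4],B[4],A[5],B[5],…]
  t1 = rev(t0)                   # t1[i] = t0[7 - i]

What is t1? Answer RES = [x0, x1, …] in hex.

t0 = [0xa0, 0x01, 0x68, 0x51, 0x11, 0xf3, 0x8f, 0xed]
t1 = [0xed, 0x8f, 0xf3, 0x11, 0x51, 0x68, 0x01, 0xa0]

RES = [ 0xed  0x8f  0xf3  0x11  0x51  0x68  0x01  0xa0 ]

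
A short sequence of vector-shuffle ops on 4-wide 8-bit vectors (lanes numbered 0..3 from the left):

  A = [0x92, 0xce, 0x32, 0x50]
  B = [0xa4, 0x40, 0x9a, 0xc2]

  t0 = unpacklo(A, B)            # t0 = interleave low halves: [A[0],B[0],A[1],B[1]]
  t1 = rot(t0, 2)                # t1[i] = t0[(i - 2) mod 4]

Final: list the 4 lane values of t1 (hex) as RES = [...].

t0 = [0x92, 0xa4, 0xce, 0x40]
t1 = [0xce, 0x40, 0x92, 0xa4]

RES = [ 0xce  0x40  0x92  0xa4 ]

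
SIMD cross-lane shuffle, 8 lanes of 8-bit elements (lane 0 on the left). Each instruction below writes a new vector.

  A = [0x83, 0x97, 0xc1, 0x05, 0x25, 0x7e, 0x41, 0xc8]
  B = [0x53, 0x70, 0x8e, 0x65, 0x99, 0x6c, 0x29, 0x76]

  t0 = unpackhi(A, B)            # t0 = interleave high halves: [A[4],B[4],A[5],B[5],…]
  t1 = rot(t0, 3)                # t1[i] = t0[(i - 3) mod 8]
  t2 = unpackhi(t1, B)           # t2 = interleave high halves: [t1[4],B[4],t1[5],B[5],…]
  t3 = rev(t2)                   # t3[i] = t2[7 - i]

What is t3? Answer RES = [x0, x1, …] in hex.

RES = [0x76, 0x41, 0x29, 0x6c, 0x6c, 0x7e, 0x99, 0x99]

→ t0 |25|99|7e|6c|41|29|c8|76|
→ t1 |29|c8|76|25|99|7e|6c|41|
→ t2 |99|99|7e|6c|6c|29|41|76|
→ t3 |76|41|29|6c|6c|7e|99|99|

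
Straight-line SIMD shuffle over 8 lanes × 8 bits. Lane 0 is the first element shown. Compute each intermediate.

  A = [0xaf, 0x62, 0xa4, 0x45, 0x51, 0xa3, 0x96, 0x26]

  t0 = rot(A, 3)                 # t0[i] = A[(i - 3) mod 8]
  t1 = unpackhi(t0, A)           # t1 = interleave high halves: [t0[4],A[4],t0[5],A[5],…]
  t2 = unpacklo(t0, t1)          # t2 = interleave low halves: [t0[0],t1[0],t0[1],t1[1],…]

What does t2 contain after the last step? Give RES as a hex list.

RES = [ 0xa3  0x62  0x96  0x51  0x26  0xa4  0xaf  0xa3 ]

t0 = [0xa3, 0x96, 0x26, 0xaf, 0x62, 0xa4, 0x45, 0x51]
t1 = [0x62, 0x51, 0xa4, 0xa3, 0x45, 0x96, 0x51, 0x26]
t2 = [0xa3, 0x62, 0x96, 0x51, 0x26, 0xa4, 0xaf, 0xa3]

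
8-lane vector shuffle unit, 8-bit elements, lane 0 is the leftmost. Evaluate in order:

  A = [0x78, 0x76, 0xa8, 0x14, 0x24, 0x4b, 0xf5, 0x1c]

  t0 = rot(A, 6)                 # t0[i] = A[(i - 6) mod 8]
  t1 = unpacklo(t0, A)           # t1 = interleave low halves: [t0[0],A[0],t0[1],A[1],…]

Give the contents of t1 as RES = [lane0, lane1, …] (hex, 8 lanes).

→ t0 |a8|14|24|4b|f5|1c|78|76|
→ t1 |a8|78|14|76|24|a8|4b|14|

RES = [ 0xa8  0x78  0x14  0x76  0x24  0xa8  0x4b  0x14 ]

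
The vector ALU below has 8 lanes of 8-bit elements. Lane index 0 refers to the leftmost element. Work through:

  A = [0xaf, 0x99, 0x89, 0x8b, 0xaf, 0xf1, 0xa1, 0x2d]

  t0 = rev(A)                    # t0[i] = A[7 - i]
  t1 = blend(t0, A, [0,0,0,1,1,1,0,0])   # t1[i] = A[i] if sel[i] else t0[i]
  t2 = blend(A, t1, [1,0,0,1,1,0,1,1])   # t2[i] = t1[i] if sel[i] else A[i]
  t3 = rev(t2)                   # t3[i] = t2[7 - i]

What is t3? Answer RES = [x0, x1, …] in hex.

RES = [0xaf, 0x99, 0xf1, 0xaf, 0x8b, 0x89, 0x99, 0x2d]

t0 = [0x2d, 0xa1, 0xf1, 0xaf, 0x8b, 0x89, 0x99, 0xaf]
t1 = [0x2d, 0xa1, 0xf1, 0x8b, 0xaf, 0xf1, 0x99, 0xaf]
t2 = [0x2d, 0x99, 0x89, 0x8b, 0xaf, 0xf1, 0x99, 0xaf]
t3 = [0xaf, 0x99, 0xf1, 0xaf, 0x8b, 0x89, 0x99, 0x2d]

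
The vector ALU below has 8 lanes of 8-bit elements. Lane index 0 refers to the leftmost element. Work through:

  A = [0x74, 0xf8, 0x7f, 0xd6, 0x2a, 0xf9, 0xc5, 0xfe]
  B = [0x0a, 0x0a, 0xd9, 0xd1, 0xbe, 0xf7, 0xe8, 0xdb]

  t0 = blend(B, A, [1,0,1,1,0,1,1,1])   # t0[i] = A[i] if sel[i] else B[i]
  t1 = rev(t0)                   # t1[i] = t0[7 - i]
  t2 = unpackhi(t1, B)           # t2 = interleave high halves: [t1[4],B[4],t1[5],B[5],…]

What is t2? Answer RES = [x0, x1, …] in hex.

RES = [0xd6, 0xbe, 0x7f, 0xf7, 0x0a, 0xe8, 0x74, 0xdb]

→ t0 |74|0a|7f|d6|be|f9|c5|fe|
→ t1 |fe|c5|f9|be|d6|7f|0a|74|
→ t2 |d6|be|7f|f7|0a|e8|74|db|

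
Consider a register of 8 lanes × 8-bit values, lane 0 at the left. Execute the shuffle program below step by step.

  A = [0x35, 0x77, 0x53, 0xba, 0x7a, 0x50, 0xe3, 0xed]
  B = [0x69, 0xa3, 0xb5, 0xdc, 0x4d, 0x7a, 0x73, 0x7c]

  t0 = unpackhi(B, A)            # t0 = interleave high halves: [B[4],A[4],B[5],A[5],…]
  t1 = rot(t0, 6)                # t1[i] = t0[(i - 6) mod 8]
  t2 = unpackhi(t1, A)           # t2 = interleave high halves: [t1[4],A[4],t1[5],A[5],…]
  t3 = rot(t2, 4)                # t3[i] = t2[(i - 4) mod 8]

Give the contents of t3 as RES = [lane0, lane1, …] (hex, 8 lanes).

  t0: 4d 7a 7a 50 73 e3 7c ed
  t1: 7a 50 73 e3 7c ed 4d 7a
  t2: 7c 7a ed 50 4d e3 7a ed
  t3: 4d e3 7a ed 7c 7a ed 50

RES = [ 0x4d  0xe3  0x7a  0xed  0x7c  0x7a  0xed  0x50 ]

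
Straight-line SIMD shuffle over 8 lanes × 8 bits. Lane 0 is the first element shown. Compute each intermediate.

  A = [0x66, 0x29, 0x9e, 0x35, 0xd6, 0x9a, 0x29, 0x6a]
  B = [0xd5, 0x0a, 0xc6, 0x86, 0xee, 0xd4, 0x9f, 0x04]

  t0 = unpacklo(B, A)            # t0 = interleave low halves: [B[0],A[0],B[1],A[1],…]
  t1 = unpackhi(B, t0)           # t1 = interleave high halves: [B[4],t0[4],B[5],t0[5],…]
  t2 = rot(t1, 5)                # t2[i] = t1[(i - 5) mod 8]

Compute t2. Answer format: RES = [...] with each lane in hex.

→ t0 |d5|66|0a|29|c6|9e|86|35|
→ t1 |ee|c6|d4|9e|9f|86|04|35|
→ t2 |9e|9f|86|04|35|ee|c6|d4|

RES = [0x9e, 0x9f, 0x86, 0x04, 0x35, 0xee, 0xc6, 0xd4]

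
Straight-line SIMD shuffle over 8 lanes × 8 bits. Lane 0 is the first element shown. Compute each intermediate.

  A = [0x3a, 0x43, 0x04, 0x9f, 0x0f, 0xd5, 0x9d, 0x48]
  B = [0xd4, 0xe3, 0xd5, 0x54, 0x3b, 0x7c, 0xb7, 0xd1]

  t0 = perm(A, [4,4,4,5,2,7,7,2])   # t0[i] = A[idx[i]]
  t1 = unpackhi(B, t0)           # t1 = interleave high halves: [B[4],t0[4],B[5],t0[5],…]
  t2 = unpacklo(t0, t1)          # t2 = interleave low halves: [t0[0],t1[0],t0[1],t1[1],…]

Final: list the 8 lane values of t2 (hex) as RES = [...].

RES = [ 0x0f  0x3b  0x0f  0x04  0x0f  0x7c  0xd5  0x48 ]

→ t0 |0f|0f|0f|d5|04|48|48|04|
→ t1 |3b|04|7c|48|b7|48|d1|04|
→ t2 |0f|3b|0f|04|0f|7c|d5|48|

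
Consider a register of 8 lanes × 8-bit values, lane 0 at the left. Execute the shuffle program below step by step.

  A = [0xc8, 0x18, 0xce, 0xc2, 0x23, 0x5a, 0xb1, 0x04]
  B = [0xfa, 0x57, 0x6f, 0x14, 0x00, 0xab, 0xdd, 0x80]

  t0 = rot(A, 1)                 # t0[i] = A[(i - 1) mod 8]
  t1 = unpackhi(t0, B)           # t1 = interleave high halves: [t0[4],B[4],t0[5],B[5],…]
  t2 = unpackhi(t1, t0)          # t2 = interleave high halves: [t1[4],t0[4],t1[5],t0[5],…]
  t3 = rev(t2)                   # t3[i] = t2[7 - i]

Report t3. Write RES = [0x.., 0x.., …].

  t0: 04 c8 18 ce c2 23 5a b1
  t1: c2 00 23 ab 5a dd b1 80
  t2: 5a c2 dd 23 b1 5a 80 b1
  t3: b1 80 5a b1 23 dd c2 5a

RES = [ 0xb1  0x80  0x5a  0xb1  0x23  0xdd  0xc2  0x5a ]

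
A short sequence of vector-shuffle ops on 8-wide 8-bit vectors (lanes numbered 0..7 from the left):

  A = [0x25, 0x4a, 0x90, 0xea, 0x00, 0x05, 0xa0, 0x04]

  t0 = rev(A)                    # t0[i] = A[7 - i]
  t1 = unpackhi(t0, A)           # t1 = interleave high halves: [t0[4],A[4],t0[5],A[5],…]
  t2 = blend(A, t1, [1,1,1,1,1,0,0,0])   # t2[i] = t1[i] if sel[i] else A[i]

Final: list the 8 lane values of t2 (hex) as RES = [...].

t0 = [0x04, 0xa0, 0x05, 0x00, 0xea, 0x90, 0x4a, 0x25]
t1 = [0xea, 0x00, 0x90, 0x05, 0x4a, 0xa0, 0x25, 0x04]
t2 = [0xea, 0x00, 0x90, 0x05, 0x4a, 0x05, 0xa0, 0x04]

RES = [0xea, 0x00, 0x90, 0x05, 0x4a, 0x05, 0xa0, 0x04]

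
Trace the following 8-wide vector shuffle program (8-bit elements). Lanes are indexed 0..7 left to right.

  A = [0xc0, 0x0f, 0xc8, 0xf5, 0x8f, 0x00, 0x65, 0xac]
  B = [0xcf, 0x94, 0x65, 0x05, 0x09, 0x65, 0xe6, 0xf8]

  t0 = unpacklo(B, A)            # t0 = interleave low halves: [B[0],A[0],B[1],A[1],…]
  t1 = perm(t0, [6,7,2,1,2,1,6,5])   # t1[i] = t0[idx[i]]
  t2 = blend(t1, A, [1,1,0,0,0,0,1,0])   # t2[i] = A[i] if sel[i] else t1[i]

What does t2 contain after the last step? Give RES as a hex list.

→ t0 |cf|c0|94|0f|65|c8|05|f5|
→ t1 |05|f5|94|c0|94|c0|05|c8|
→ t2 |c0|0f|94|c0|94|c0|65|c8|

RES = [0xc0, 0x0f, 0x94, 0xc0, 0x94, 0xc0, 0x65, 0xc8]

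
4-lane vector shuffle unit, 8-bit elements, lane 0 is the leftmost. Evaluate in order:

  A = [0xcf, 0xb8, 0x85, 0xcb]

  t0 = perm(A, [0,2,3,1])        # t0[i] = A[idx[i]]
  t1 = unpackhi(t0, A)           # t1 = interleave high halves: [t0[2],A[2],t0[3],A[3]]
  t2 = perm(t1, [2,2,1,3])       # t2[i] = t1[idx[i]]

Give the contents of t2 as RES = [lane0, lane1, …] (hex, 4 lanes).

→ t0 |cf|85|cb|b8|
→ t1 |cb|85|b8|cb|
→ t2 |b8|b8|85|cb|

RES = [ 0xb8  0xb8  0x85  0xcb ]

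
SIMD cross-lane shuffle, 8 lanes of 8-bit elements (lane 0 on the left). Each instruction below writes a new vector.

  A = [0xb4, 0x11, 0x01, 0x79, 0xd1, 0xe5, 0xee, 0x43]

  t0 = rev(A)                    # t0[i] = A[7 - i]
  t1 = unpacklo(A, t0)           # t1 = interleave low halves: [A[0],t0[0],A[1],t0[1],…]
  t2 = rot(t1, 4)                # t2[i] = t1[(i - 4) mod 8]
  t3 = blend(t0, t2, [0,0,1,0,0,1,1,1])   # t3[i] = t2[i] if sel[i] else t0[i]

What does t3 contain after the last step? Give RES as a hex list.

RES = [0x43, 0xee, 0x79, 0xd1, 0x79, 0x43, 0x11, 0xee]

  t0: 43 ee e5 d1 79 01 11 b4
  t1: b4 43 11 ee 01 e5 79 d1
  t2: 01 e5 79 d1 b4 43 11 ee
  t3: 43 ee 79 d1 79 43 11 ee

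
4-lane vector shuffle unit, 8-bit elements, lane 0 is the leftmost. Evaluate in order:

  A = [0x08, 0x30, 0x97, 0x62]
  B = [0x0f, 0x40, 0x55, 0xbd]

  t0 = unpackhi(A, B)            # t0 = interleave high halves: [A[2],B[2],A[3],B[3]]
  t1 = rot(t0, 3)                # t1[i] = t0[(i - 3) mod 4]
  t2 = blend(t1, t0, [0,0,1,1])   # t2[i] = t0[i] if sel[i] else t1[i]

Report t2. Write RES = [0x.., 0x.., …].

RES = [0x55, 0x62, 0x62, 0xbd]

  t0: 97 55 62 bd
  t1: 55 62 bd 97
  t2: 55 62 62 bd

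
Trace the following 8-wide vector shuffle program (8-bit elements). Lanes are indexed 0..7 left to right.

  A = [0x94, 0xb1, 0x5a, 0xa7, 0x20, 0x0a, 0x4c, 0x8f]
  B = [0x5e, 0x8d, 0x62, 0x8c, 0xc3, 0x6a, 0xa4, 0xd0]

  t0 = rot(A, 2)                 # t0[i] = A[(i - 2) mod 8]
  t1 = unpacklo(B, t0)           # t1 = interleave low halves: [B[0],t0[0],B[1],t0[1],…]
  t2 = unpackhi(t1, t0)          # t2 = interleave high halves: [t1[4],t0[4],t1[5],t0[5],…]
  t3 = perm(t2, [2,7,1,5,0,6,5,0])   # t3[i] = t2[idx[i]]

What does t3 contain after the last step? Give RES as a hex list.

RES = [ 0x94  0x0a  0x5a  0x20  0x62  0xb1  0x20  0x62 ]

→ t0 |4c|8f|94|b1|5a|a7|20|0a|
→ t1 |5e|4c|8d|8f|62|94|8c|b1|
→ t2 |62|5a|94|a7|8c|20|b1|0a|
→ t3 |94|0a|5a|20|62|b1|20|62|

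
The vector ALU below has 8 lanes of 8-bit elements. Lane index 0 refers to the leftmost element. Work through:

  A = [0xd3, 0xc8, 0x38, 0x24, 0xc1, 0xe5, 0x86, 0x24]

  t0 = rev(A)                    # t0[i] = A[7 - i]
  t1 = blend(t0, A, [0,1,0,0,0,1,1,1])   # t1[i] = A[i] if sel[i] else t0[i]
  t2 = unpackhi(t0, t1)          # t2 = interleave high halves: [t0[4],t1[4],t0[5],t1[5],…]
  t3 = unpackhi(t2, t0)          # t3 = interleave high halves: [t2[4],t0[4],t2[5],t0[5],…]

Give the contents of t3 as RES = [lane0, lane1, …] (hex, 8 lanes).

RES = [0xc8, 0x24, 0x86, 0x38, 0xd3, 0xc8, 0x24, 0xd3]

t0 = [0x24, 0x86, 0xe5, 0xc1, 0x24, 0x38, 0xc8, 0xd3]
t1 = [0x24, 0xc8, 0xe5, 0xc1, 0x24, 0xe5, 0x86, 0x24]
t2 = [0x24, 0x24, 0x38, 0xe5, 0xc8, 0x86, 0xd3, 0x24]
t3 = [0xc8, 0x24, 0x86, 0x38, 0xd3, 0xc8, 0x24, 0xd3]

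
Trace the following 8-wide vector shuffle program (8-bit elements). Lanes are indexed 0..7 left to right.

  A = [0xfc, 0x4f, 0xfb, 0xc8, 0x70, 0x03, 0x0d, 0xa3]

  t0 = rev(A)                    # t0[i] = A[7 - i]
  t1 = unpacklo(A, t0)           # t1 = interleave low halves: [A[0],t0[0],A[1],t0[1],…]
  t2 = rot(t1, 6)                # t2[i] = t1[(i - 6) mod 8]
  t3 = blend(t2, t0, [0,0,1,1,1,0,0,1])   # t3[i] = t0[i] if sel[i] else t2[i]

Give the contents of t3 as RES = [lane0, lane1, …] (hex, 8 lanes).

t0 = [0xa3, 0x0d, 0x03, 0x70, 0xc8, 0xfb, 0x4f, 0xfc]
t1 = [0xfc, 0xa3, 0x4f, 0x0d, 0xfb, 0x03, 0xc8, 0x70]
t2 = [0x4f, 0x0d, 0xfb, 0x03, 0xc8, 0x70, 0xfc, 0xa3]
t3 = [0x4f, 0x0d, 0x03, 0x70, 0xc8, 0x70, 0xfc, 0xfc]

RES = [0x4f, 0x0d, 0x03, 0x70, 0xc8, 0x70, 0xfc, 0xfc]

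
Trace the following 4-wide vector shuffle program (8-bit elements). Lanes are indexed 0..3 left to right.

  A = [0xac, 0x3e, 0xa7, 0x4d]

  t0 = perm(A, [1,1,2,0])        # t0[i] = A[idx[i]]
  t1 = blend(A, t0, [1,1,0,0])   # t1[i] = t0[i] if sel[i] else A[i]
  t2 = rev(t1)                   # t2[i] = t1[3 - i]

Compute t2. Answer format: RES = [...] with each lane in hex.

  t0: 3e 3e a7 ac
  t1: 3e 3e a7 4d
  t2: 4d a7 3e 3e

RES = [0x4d, 0xa7, 0x3e, 0x3e]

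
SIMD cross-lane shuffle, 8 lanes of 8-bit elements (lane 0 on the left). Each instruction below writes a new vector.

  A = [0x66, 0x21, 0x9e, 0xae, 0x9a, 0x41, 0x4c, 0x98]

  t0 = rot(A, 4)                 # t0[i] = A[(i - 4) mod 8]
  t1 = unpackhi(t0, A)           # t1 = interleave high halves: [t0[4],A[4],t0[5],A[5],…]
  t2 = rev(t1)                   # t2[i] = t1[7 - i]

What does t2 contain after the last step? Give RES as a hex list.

→ t0 |9a|41|4c|98|66|21|9e|ae|
→ t1 |66|9a|21|41|9e|4c|ae|98|
→ t2 |98|ae|4c|9e|41|21|9a|66|

RES = [ 0x98  0xae  0x4c  0x9e  0x41  0x21  0x9a  0x66 ]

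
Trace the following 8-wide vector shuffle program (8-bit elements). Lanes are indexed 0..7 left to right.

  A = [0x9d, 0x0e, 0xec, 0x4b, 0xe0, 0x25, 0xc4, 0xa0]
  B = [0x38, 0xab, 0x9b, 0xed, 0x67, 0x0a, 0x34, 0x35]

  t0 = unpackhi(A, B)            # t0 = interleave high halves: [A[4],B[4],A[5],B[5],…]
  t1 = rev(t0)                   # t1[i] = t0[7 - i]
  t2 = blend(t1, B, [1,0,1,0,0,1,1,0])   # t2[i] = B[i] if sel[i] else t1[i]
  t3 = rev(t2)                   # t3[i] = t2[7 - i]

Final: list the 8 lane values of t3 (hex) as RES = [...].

→ t0 |e0|67|25|0a|c4|34|a0|35|
→ t1 |35|a0|34|c4|0a|25|67|e0|
→ t2 |38|a0|9b|c4|0a|0a|34|e0|
→ t3 |e0|34|0a|0a|c4|9b|a0|38|

RES = [ 0xe0  0x34  0x0a  0x0a  0xc4  0x9b  0xa0  0x38 ]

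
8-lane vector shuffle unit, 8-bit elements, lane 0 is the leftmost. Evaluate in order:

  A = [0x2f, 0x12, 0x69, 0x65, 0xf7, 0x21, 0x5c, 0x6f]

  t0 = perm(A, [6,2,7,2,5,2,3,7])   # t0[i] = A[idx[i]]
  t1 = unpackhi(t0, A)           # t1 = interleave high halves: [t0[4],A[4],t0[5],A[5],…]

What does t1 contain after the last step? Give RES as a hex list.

RES = [0x21, 0xf7, 0x69, 0x21, 0x65, 0x5c, 0x6f, 0x6f]

→ t0 |5c|69|6f|69|21|69|65|6f|
→ t1 |21|f7|69|21|65|5c|6f|6f|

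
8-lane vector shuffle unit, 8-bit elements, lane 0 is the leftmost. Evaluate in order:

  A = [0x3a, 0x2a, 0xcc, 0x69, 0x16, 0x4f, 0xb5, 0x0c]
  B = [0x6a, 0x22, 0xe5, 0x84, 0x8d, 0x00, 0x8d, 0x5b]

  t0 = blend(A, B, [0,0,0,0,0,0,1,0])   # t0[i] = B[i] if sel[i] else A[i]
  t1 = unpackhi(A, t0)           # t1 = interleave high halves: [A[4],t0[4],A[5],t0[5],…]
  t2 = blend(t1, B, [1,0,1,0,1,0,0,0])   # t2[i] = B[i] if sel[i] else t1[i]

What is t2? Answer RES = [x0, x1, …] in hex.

RES = [0x6a, 0x16, 0xe5, 0x4f, 0x8d, 0x8d, 0x0c, 0x0c]

t0 = [0x3a, 0x2a, 0xcc, 0x69, 0x16, 0x4f, 0x8d, 0x0c]
t1 = [0x16, 0x16, 0x4f, 0x4f, 0xb5, 0x8d, 0x0c, 0x0c]
t2 = [0x6a, 0x16, 0xe5, 0x4f, 0x8d, 0x8d, 0x0c, 0x0c]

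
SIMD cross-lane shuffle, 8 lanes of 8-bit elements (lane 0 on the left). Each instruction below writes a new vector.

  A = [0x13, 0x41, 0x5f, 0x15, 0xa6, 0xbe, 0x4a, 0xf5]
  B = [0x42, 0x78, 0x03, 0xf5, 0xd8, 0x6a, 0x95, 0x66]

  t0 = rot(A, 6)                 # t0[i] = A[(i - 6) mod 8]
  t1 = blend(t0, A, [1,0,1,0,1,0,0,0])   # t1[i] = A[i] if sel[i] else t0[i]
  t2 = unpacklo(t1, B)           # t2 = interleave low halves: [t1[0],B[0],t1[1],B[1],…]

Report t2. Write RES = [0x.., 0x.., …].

t0 = [0x5f, 0x15, 0xa6, 0xbe, 0x4a, 0xf5, 0x13, 0x41]
t1 = [0x13, 0x15, 0x5f, 0xbe, 0xa6, 0xf5, 0x13, 0x41]
t2 = [0x13, 0x42, 0x15, 0x78, 0x5f, 0x03, 0xbe, 0xf5]

RES = [0x13, 0x42, 0x15, 0x78, 0x5f, 0x03, 0xbe, 0xf5]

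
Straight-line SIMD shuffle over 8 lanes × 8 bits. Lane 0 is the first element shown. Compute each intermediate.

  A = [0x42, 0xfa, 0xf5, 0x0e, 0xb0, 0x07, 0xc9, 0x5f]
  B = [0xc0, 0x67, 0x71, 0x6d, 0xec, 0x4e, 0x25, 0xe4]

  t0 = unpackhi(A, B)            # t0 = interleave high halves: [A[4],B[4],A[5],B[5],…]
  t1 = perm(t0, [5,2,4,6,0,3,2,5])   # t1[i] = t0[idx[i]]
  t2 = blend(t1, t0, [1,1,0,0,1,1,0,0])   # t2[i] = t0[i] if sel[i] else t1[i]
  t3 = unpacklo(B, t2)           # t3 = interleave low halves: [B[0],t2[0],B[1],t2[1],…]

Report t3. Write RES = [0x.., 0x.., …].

RES = [0xc0, 0xb0, 0x67, 0xec, 0x71, 0xc9, 0x6d, 0x5f]

t0 = [0xb0, 0xec, 0x07, 0x4e, 0xc9, 0x25, 0x5f, 0xe4]
t1 = [0x25, 0x07, 0xc9, 0x5f, 0xb0, 0x4e, 0x07, 0x25]
t2 = [0xb0, 0xec, 0xc9, 0x5f, 0xc9, 0x25, 0x07, 0x25]
t3 = [0xc0, 0xb0, 0x67, 0xec, 0x71, 0xc9, 0x6d, 0x5f]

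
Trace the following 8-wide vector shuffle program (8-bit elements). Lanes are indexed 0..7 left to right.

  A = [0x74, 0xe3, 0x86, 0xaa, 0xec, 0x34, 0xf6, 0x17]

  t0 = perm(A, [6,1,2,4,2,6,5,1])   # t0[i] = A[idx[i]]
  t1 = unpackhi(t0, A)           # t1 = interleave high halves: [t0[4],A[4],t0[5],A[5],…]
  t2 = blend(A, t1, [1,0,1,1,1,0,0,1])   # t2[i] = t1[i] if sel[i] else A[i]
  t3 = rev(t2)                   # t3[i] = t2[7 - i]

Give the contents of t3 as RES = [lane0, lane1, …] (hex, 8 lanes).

RES = [0x17, 0xf6, 0x34, 0x34, 0x34, 0xf6, 0xe3, 0x86]

  t0: f6 e3 86 ec 86 f6 34 e3
  t1: 86 ec f6 34 34 f6 e3 17
  t2: 86 e3 f6 34 34 34 f6 17
  t3: 17 f6 34 34 34 f6 e3 86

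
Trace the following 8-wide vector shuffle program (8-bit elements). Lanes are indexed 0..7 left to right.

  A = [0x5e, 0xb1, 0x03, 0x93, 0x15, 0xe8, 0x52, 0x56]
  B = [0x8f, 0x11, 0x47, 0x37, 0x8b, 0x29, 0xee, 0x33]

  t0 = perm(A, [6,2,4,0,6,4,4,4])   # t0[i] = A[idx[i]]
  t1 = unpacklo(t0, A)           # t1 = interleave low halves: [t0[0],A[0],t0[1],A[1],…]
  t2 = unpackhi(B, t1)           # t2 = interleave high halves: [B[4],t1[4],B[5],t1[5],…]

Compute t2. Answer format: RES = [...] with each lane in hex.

  t0: 52 03 15 5e 52 15 15 15
  t1: 52 5e 03 b1 15 03 5e 93
  t2: 8b 15 29 03 ee 5e 33 93

RES = [ 0x8b  0x15  0x29  0x03  0xee  0x5e  0x33  0x93 ]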